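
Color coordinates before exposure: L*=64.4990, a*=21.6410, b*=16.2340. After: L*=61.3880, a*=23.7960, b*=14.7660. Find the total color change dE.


dL = -3.1110, da = 2.1550, db = -1.4680
dE = sqrt((-3.1110)^2 + 2.1550^2 + (-1.4680)^2) = 4.0592


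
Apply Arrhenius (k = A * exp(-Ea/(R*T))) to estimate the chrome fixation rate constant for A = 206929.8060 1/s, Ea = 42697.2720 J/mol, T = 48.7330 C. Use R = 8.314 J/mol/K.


T_K = T_C + 273.15 = 48.7330 + 273.15 = 321.8830 K
exponent = -Ea / (R * T_K) = -42697.2720 / (8.314 * 321.8830) = -15.9548
k = A * exp(exponent) = 206929.8060 * exp(-15.9548) = 0.024363 1/s


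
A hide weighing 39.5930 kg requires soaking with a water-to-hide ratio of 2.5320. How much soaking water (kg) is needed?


Formula: Water = hide_weight * ratio
Substituting: Water = 39.5930 * 2.5320
Result: 100.2495 kg


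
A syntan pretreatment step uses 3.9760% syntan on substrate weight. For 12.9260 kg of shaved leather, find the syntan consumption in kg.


Formula: Syntan = substrate * pct / 100
Substituting: Syntan = 12.9260 * 3.9760 / 100
Result: 0.5139 kg


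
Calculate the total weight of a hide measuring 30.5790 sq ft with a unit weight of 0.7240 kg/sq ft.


Formula: Weight = area * weight_per_sqft
Substituting: Weight = 30.5790 * 0.7240
Result: 22.1392 kg


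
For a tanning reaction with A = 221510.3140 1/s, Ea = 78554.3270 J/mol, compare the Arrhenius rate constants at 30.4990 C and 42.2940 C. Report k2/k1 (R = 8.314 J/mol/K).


T1 = 30.4990 + 273.15 = 303.6490 K; T2 = 42.2940 + 273.15 = 315.4440 K
k1 = A * exp(-Ea/(R*T1)) = 221510.3140 * exp(-78554.3270/(8.314*303.6490)) = 6.7881e-09 1/s
k2 = A * exp(-Ea/(R*T2)) = 221510.3140 * exp(-78554.3270/(8.314*315.4440)) = 2.1729e-08 1/s
k2/k1 = 2.1729e-08 / 6.7881e-09 = 3.2011


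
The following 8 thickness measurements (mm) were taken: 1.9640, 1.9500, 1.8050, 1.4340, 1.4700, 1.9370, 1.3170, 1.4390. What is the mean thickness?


Formula: Average = sum / n
Substituting: Average = 13.3160 / 8
Result: 1.6645 mm


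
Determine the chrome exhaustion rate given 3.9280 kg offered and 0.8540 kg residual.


Formula: Uptake = (offered - residual) / offered * 100
Substituting: Uptake = (3.9280 - 0.8540) / 3.9280 * 100
Result: 78.2587 %


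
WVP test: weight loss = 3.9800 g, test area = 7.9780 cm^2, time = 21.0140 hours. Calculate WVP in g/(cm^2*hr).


Formula: WVP = loss / (area * time)
Substituting: WVP = 3.9800 / (7.9780 * 21.0140)
Result: 0.02374 g/(cm^2*hr)


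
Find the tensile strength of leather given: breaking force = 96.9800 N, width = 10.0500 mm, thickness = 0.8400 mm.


Formula: TS = force / (width * thickness)
Substituting: TS = 96.9800 / (10.0500 * 0.8400)
Result: 11.4878 N/mm^2


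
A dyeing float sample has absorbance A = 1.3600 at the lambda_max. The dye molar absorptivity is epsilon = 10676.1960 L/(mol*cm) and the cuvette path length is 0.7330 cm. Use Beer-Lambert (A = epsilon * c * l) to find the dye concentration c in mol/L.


Formula: c = A / (epsilon * l)
Substituting: c = 1.3600 / (10676.1960 * 0.7330)
Result: 1.7379e-04 mol/L


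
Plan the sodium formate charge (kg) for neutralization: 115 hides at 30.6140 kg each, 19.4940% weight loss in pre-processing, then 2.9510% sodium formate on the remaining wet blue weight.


Total_raw = N * avg_wt = 115 * 30.6140 = 3520.6100 kg
Substrate = Total_raw * (1 - loss/100) = 3520.6100 * (1 - 19.4940/100) = 2834.3023 kg
Neutralizer = Substrate * pct / 100 = 2834.3023 * 2.9510 / 100 = 83.6403 kg


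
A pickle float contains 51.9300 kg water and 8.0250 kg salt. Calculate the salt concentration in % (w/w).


Formula: Conc = salt / (water + salt) * 100
Substituting: Conc = 8.0250 / (51.9300 + 8.0250) * 100
Result: 13.3850 %


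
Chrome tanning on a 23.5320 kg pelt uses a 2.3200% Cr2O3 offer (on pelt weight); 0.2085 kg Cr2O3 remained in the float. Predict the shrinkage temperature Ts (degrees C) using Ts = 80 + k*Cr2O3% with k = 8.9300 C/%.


Offered = pelt * offer_pct / 100 = 23.5320 * 2.3200 / 100 = 0.5459 kg
Uptake = offered - residual = 0.5459 - 0.2085 = 0.3374 kg
Cr2O3% on pelt = uptake / pelt * 100 = 0.3374 / 23.5320 * 100 = 1.4340 %
Ts = 80 + k * Cr2O3% = 80 + 8.9300 * 1.4340 = 92.8054 C


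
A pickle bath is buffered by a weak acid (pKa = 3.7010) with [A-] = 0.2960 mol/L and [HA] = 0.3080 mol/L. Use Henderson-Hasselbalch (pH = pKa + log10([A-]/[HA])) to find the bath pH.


ratio = [A-] / [HA] = 0.2960 / 0.3080 = 0.9610
log10(ratio) = -0.017259
pH = pKa + log10(ratio) = 3.7010 - 0.017259 = 3.6837


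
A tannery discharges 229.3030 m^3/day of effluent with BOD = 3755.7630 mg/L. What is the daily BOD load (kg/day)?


Formula: BOD_load = volume * conc / 1000
Substituting: BOD_load = 229.3030 * 3755.7630 / 1000
Result: 861.2077 kg/day


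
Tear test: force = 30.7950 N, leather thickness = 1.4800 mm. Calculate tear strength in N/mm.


Formula: Tear strength = force / thickness
Substituting: Tear strength = 30.7950 / 1.4800
Result: 20.8074 N/mm


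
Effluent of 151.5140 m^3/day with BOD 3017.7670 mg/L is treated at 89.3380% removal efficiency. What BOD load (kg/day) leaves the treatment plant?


Load_in = volume * conc / 1000 = 151.5140 * 3017.7670 / 1000 = 457.2339 kg/day
Removed = Load_in * eff / 100 = 457.2339 * 89.3380 / 100 = 408.4837 kg/day
Load_out = Load_in - Removed = 457.2339 - 408.4837 = 48.7503 kg/day


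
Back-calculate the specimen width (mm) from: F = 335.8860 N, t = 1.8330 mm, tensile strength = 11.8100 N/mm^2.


Formula: w = F / (TS * t)
Substituting: w = 335.8860 / (11.8100 * 1.8330)
Result: 15.5160 mm


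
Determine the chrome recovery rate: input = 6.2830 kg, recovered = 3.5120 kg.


Formula: Recovery = recovered / input * 100
Substituting: Recovery = 3.5120 / 6.2830 * 100
Result: 55.8969 %


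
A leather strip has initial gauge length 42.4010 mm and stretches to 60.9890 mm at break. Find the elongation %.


Formula: Elongation = (Lf - L0) / L0 * 100
Substituting: Elongation = (60.9890 - 42.4010) / 42.4010 * 100
Result: 43.8386 %


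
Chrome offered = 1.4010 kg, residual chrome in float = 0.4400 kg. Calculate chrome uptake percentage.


Formula: Uptake = (offered - residual) / offered * 100
Substituting: Uptake = (1.4010 - 0.4400) / 1.4010 * 100
Result: 68.5939 %


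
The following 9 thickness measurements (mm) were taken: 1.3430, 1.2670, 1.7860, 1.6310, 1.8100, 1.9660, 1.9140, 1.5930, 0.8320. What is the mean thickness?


Formula: Average = sum / n
Substituting: Average = 14.1420 / 9
Result: 1.5713 mm


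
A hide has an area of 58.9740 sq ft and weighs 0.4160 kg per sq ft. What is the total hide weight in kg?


Formula: Weight = area * weight_per_sqft
Substituting: Weight = 58.9740 * 0.4160
Result: 24.5332 kg


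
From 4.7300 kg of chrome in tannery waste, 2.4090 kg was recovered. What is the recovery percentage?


Formula: Recovery = recovered / input * 100
Substituting: Recovery = 2.4090 / 4.7300 * 100
Result: 50.9302 %


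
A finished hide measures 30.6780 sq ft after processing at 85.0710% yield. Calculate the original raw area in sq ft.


Formula: raw = finished * 100 / yield
Substituting: raw = 30.6780 * 100 / 85.0710
Result: 36.0616 sq ft


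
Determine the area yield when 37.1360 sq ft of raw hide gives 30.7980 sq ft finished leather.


Formula: Yield = finished / raw * 100
Substituting: Yield = 30.7980 / 37.1360 * 100
Result: 82.9330 %


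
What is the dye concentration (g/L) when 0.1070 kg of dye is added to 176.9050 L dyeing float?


Formula: Conc = dye_mass(kg) / volume(L) * 1000
Substituting: Conc = 0.1070 / 176.9050 * 1000
Result: 0.6048 g/L


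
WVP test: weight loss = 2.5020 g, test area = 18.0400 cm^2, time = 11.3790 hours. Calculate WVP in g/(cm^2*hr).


Formula: WVP = loss / (area * time)
Substituting: WVP = 2.5020 / (18.0400 * 11.3790)
Result: 0.0121884 g/(cm^2*hr)


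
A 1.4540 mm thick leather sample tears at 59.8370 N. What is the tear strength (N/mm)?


Formula: Tear strength = force / thickness
Substituting: Tear strength = 59.8370 / 1.4540
Result: 41.1534 N/mm


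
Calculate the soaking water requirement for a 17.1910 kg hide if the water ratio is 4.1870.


Formula: Water = hide_weight * ratio
Substituting: Water = 17.1910 * 4.1870
Result: 71.9787 kg


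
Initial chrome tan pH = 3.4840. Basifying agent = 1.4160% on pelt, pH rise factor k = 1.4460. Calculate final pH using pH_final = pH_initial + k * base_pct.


Formula: pH_final = pH_initial + k * base_pct
Substituting: pH_final = 3.4840 + 1.4460 * 1.4160
Result: 5.5315


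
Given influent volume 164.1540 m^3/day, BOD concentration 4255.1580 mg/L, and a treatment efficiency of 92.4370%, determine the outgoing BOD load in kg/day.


Load_in = volume * conc / 1000 = 164.1540 * 4255.1580 / 1000 = 698.5012 kg/day
Removed = Load_in * eff / 100 = 698.5012 * 92.4370 / 100 = 645.6736 kg/day
Load_out = Load_in - Removed = 698.5012 - 645.6736 = 52.8276 kg/day


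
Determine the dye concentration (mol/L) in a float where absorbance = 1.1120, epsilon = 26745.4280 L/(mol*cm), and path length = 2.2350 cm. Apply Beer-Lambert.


Formula: c = A / (epsilon * l)
Substituting: c = 1.1120 / (26745.4280 * 2.2350)
Result: 1.8603e-05 mol/L


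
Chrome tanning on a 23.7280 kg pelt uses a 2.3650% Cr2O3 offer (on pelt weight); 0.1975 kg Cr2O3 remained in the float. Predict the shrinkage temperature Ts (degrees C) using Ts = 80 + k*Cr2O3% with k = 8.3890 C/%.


Offered = pelt * offer_pct / 100 = 23.7280 * 2.3650 / 100 = 0.5612 kg
Uptake = offered - residual = 0.5612 - 0.1975 = 0.3637 kg
Cr2O3% on pelt = uptake / pelt * 100 = 0.3637 / 23.7280 * 100 = 1.5327 %
Ts = 80 + k * Cr2O3% = 80 + 8.3890 * 1.5327 = 92.8574 C


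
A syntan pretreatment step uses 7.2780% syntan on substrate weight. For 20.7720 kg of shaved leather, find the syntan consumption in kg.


Formula: Syntan = substrate * pct / 100
Substituting: Syntan = 20.7720 * 7.2780 / 100
Result: 1.5118 kg


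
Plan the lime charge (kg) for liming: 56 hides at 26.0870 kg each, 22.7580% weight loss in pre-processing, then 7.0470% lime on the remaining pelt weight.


Total_raw = N * avg_wt = 56 * 26.0870 = 1460.8720 kg
Substrate = Total_raw * (1 - loss/100) = 1460.8720 * (1 - 22.7580/100) = 1128.4068 kg
Lime = Substrate * pct / 100 = 1128.4068 * 7.0470 / 100 = 79.5188 kg


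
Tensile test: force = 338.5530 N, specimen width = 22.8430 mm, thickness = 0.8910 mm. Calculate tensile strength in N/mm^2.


Formula: TS = force / (width * thickness)
Substituting: TS = 338.5530 / (22.8430 * 0.8910)
Result: 16.6340 N/mm^2


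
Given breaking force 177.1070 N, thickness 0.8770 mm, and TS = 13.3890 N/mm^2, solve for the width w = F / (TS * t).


Formula: w = F / (TS * t)
Substituting: w = 177.1070 / (13.3890 * 0.8770)
Result: 15.0830 mm


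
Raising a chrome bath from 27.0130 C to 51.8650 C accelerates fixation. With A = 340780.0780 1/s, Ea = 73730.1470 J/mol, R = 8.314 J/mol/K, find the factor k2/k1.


T1 = 27.0130 + 273.15 = 300.1630 K; T2 = 51.8650 + 273.15 = 325.0150 K
k1 = A * exp(-Ea/(R*T1)) = 340780.0780 * exp(-73730.1470/(8.314*300.1630)) = 5.0283e-08 1/s
k2 = A * exp(-Ea/(R*T2)) = 340780.0780 * exp(-73730.1470/(8.314*325.0150)) = 4.8144e-07 1/s
k2/k1 = 4.8144e-07 / 5.0283e-08 = 9.5745


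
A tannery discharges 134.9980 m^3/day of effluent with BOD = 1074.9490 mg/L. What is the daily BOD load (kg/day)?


Formula: BOD_load = volume * conc / 1000
Substituting: BOD_load = 134.9980 * 1074.9490 / 1000
Result: 145.1160 kg/day


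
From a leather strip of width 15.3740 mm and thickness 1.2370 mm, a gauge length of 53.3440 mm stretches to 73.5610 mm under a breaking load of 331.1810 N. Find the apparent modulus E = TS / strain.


TS = F / (w * t) = 331.1810 / (15.3740 * 1.2370) = 17.4144 N/mm^2
strain = (Lf - L0) / L0 = (73.5610 - 53.3440) / 53.3440 = 0.3790
E = TS / strain = 17.4144 / 0.3790 = 45.9492 N/mm^2


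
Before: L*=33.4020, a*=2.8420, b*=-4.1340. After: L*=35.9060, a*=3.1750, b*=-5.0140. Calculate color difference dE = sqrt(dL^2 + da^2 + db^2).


dL = 2.5040, da = 0.3330, db = -0.8800
dE = sqrt(2.5040^2 + 0.3330^2 + (-0.8800)^2) = 2.6749


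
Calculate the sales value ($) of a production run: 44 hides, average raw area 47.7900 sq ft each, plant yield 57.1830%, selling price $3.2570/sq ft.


Raw_total = N * avg_area = 44 * 47.7900 = 2102.7600 sq ft
Finished = Raw_total * yield / 100 = 2102.7600 * 57.1830 / 100 = 1202.4213 sq ft
Value = Finished * price = 1202.4213 * 3.2570 = 3916.2860 $


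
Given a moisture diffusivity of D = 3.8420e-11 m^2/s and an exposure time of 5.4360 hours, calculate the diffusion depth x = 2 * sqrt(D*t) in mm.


t = 5.4360 hr * 3600 = 19569.6000 s
D * t = 3.8420e-11 * 19569.6000 = 7.5186e-07
x = 2 * sqrt(D*t) = 2 * sqrt(7.5186e-07) = 0.0017342 m = 1.7342 mm


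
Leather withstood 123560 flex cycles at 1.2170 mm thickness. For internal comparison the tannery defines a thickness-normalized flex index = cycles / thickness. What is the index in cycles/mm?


Formula: Index = cycles / thickness
Substituting: Index = 123560 / 1.2170
Result: 101528.3484 cycles/mm


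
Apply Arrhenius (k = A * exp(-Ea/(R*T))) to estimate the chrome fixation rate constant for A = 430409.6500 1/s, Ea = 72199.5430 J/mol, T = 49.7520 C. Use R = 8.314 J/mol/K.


T_K = T_C + 273.15 = 49.7520 + 273.15 = 322.9020 K
exponent = -Ea / (R * T_K) = -72199.5430 / (8.314 * 322.9020) = -26.8939
k = A * exp(exponent) = 430409.6500 * exp(-26.8939) = 8.9952e-07 1/s


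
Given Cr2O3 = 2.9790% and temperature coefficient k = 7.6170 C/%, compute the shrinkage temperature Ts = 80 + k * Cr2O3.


Formula: Ts = 80 + k * Cr2O3
Substituting: Ts = 80 + 7.6170 * 2.9790
Result: 102.6910 C


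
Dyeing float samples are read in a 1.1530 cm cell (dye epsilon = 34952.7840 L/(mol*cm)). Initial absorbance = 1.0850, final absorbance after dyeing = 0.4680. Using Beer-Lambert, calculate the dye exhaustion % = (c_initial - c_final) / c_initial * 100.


c_initial = A_i / (epsilon * l) = 1.0850 / (34952.7840 * 1.1530) = 2.6923e-05 mol/L
c_final = A_f / (epsilon * l) = 0.4680 / (34952.7840 * 1.1530) = 1.1613e-05 mol/L
Exhaustion = (c_initial - c_final) / c_initial * 100 = (2.6923e-05 - 1.1613e-05) / 2.6923e-05 * 100 = 56.8664 %


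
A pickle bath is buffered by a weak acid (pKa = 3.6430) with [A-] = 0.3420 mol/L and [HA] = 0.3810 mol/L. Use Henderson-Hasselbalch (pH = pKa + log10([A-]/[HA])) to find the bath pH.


ratio = [A-] / [HA] = 0.3420 / 0.3810 = 0.8976
log10(ratio) = -0.0468989
pH = pKa + log10(ratio) = 3.6430 - 0.0468989 = 3.5961


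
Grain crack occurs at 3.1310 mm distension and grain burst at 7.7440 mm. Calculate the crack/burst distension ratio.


Formula: Ratio = crack / burst
Substituting: Ratio = 3.1310 / 7.7440
Result: 0.4043


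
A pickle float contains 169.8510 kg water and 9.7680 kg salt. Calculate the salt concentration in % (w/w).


Formula: Conc = salt / (water + salt) * 100
Substituting: Conc = 9.7680 / (169.8510 + 9.7680) * 100
Result: 5.4382 %


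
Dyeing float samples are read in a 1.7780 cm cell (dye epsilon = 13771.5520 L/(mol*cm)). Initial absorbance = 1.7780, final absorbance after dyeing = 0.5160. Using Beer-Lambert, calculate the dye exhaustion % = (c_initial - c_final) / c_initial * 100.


c_initial = A_i / (epsilon * l) = 1.7780 / (13771.5520 * 1.7780) = 7.2613e-05 mol/L
c_final = A_f / (epsilon * l) = 0.5160 / (13771.5520 * 1.7780) = 2.1073e-05 mol/L
Exhaustion = (c_initial - c_final) / c_initial * 100 = (7.2613e-05 - 2.1073e-05) / 7.2613e-05 * 100 = 70.9786 %


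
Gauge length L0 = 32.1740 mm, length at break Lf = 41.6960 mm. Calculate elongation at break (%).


Formula: Elongation = (Lf - L0) / L0 * 100
Substituting: Elongation = (41.6960 - 32.1740) / 32.1740 * 100
Result: 29.5953 %


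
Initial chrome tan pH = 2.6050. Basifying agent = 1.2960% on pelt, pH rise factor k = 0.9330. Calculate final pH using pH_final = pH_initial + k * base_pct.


Formula: pH_final = pH_initial + k * base_pct
Substituting: pH_final = 2.6050 + 0.9330 * 1.2960
Result: 3.8142


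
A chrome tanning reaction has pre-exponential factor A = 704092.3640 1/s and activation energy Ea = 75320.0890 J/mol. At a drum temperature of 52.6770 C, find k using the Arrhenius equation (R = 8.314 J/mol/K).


T_K = T_C + 273.15 = 52.6770 + 273.15 = 325.8270 K
exponent = -Ea / (R * T_K) = -75320.0890 / (8.314 * 325.8270) = -27.8044
k = A * exp(exponent) = 704092.3640 * exp(-27.8044) = 5.9201e-07 1/s


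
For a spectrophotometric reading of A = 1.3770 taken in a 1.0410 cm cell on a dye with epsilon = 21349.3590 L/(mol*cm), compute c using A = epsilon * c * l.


Formula: c = A / (epsilon * l)
Substituting: c = 1.3770 / (21349.3590 * 1.0410)
Result: 6.1958e-05 mol/L


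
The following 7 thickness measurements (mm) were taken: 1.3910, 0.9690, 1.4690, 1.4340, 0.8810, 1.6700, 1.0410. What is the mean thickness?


Formula: Average = sum / n
Substituting: Average = 8.8550 / 7
Result: 1.2650 mm


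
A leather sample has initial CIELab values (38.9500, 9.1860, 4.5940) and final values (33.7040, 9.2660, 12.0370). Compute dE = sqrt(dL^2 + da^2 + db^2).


dL = -5.2460, da = 0.08, db = 7.4430
dE = sqrt((-5.2460)^2 + 0.08^2 + 7.4430^2) = 9.1063


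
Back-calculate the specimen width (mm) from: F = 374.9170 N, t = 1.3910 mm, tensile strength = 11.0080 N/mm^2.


Formula: w = F / (TS * t)
Substituting: w = 374.9170 / (11.0080 * 1.3910)
Result: 24.4850 mm


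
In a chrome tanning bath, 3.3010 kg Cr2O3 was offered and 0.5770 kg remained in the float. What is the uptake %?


Formula: Uptake = (offered - residual) / offered * 100
Substituting: Uptake = (3.3010 - 0.5770) / 3.3010 * 100
Result: 82.5204 %


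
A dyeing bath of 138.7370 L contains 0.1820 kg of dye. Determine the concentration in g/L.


Formula: Conc = dye_mass(kg) / volume(L) * 1000
Substituting: Conc = 0.1820 / 138.7370 * 1000
Result: 1.3118 g/L


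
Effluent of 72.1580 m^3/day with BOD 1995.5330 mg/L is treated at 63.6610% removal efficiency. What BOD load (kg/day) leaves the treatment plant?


Load_in = volume * conc / 1000 = 72.1580 * 1995.5330 / 1000 = 143.9937 kg/day
Removed = Load_in * eff / 100 = 143.9937 * 63.6610 / 100 = 91.6678 kg/day
Load_out = Load_in - Removed = 143.9937 - 91.6678 = 52.3259 kg/day


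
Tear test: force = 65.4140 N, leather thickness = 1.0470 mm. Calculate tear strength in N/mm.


Formula: Tear strength = force / thickness
Substituting: Tear strength = 65.4140 / 1.0470
Result: 62.4776 N/mm


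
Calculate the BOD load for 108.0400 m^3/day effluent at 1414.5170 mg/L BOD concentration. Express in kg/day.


Formula: BOD_load = volume * conc / 1000
Substituting: BOD_load = 108.0400 * 1414.5170 / 1000
Result: 152.8244 kg/day


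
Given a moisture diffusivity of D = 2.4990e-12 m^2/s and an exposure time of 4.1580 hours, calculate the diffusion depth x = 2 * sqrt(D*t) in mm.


t = 4.1580 hr * 3600 = 14968.8000 s
D * t = 2.4990e-12 * 14968.8000 = 3.7407e-08
x = 2 * sqrt(D*t) = 2 * sqrt(3.7407e-08) = 3.8682e-04 m = 0.3868 mm


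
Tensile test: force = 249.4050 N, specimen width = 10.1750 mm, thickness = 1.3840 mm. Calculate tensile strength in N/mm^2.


Formula: TS = force / (width * thickness)
Substituting: TS = 249.4050 / (10.1750 * 1.3840)
Result: 17.7107 N/mm^2


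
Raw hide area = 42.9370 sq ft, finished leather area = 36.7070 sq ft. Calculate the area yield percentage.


Formula: Yield = finished / raw * 100
Substituting: Yield = 36.7070 / 42.9370 * 100
Result: 85.4904 %


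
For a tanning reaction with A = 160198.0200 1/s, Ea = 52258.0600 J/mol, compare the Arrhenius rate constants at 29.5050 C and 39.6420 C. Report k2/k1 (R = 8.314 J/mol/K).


T1 = 29.5050 + 273.15 = 302.6550 K; T2 = 39.6420 + 273.15 = 312.7920 K
k1 = A * exp(-Ea/(R*T1)) = 160198.0200 * exp(-52258.0600/(8.314*302.6550)) = 1.5318e-04 1/s
k2 = A * exp(-Ea/(R*T2)) = 160198.0200 * exp(-52258.0600/(8.314*312.7920)) = 3.0027e-04 1/s
k2/k1 = 3.0027e-04 / 1.5318e-04 = 1.9602


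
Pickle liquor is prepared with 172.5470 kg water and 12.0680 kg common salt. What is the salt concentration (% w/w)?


Formula: Conc = salt / (water + salt) * 100
Substituting: Conc = 12.0680 / (172.5470 + 12.0680) * 100
Result: 6.5368 %


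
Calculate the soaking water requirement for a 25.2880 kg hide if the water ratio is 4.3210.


Formula: Water = hide_weight * ratio
Substituting: Water = 25.2880 * 4.3210
Result: 109.2694 kg


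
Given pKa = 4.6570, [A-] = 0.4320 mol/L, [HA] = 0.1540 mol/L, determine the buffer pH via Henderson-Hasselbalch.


ratio = [A-] / [HA] = 0.4320 / 0.1540 = 2.8052
log10(ratio) = 0.4480
pH = pKa + log10(ratio) = 4.6570 + 0.4480 = 5.1050


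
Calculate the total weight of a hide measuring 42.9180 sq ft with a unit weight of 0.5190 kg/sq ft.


Formula: Weight = area * weight_per_sqft
Substituting: Weight = 42.9180 * 0.5190
Result: 22.2744 kg


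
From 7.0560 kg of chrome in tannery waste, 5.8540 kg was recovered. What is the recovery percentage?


Formula: Recovery = recovered / input * 100
Substituting: Recovery = 5.8540 / 7.0560 * 100
Result: 82.9649 %


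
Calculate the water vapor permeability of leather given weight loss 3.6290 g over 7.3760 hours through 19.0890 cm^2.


Formula: WVP = loss / (area * time)
Substituting: WVP = 3.6290 / (19.0890 * 7.3760)
Result: 0.0257741 g/(cm^2*hr)


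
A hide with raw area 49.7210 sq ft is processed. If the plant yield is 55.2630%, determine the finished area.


Formula: finished = raw * yield / 100
Substituting: finished = 49.7210 * 55.2630 / 100
Result: 27.4773 sq ft


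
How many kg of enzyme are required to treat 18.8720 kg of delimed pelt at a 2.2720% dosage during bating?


Formula: Enzyme = substrate * pct / 100
Substituting: Enzyme = 18.8720 * 2.2720 / 100
Result: 0.4288 kg


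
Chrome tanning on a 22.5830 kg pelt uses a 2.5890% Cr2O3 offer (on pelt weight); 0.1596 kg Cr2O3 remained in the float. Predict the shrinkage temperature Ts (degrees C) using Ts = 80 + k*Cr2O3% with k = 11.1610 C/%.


Offered = pelt * offer_pct / 100 = 22.5830 * 2.5890 / 100 = 0.5847 kg
Uptake = offered - residual = 0.5847 - 0.1596 = 0.4251 kg
Cr2O3% on pelt = uptake / pelt * 100 = 0.4251 / 22.5830 * 100 = 1.8823 %
Ts = 80 + k * Cr2O3% = 80 + 11.1610 * 1.8823 = 101.0081 C


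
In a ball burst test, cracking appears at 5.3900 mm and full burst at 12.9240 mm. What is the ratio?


Formula: Ratio = crack / burst
Substituting: Ratio = 5.3900 / 12.9240
Result: 0.4171


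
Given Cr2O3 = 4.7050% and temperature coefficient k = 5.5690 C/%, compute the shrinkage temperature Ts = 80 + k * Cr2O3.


Formula: Ts = 80 + k * Cr2O3
Substituting: Ts = 80 + 5.5690 * 4.7050
Result: 106.2021 C


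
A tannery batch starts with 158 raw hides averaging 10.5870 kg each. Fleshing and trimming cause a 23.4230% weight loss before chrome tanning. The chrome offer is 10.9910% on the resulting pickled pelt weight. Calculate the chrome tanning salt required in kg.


Total_raw = N * avg_wt = 158 * 10.5870 = 1672.7460 kg
Substrate = Total_raw * (1 - loss/100) = 1672.7460 * (1 - 23.4230/100) = 1280.9387 kg
Chrome = Substrate * pct / 100 = 1280.9387 * 10.9910 / 100 = 140.7880 kg


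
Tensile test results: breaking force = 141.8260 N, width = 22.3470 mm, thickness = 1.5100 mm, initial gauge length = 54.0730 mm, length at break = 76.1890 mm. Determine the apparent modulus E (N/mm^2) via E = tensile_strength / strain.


TS = F / (w * t) = 141.8260 / (22.3470 * 1.5100) = 4.2030 N/mm^2
strain = (Lf - L0) / L0 = (76.1890 - 54.0730) / 54.0730 = 0.4090
E = TS / strain = 4.2030 / 0.4090 = 10.2762 N/mm^2


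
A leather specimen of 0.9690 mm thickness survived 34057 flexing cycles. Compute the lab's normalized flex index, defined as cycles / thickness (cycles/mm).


Formula: Index = cycles / thickness
Substituting: Index = 34057 / 0.9690
Result: 35146.5428 cycles/mm


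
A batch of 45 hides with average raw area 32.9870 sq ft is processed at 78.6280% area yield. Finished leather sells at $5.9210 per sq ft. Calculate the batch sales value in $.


Raw_total = N * avg_area = 45 * 32.9870 = 1484.4150 sq ft
Finished = Raw_total * yield / 100 = 1484.4150 * 78.6280 / 100 = 1167.1658 sq ft
Value = Finished * price = 1167.1658 * 5.9210 = 6910.7889 $


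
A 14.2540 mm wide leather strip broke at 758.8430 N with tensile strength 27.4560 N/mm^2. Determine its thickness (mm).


Formula: t = F / (TS * w)
Substituting: t = 758.8430 / (27.4560 * 14.2540)
Result: 1.9390 mm


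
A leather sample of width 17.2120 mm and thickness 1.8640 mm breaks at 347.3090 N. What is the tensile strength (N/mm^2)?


Formula: TS = force / (width * thickness)
Substituting: TS = 347.3090 / (17.2120 * 1.8640)
Result: 10.8253 N/mm^2


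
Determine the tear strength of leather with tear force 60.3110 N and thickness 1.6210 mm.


Formula: Tear strength = force / thickness
Substituting: Tear strength = 60.3110 / 1.6210
Result: 37.2060 N/mm


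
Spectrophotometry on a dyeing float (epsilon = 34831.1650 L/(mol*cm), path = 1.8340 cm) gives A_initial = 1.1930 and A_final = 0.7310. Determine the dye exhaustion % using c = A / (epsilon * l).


c_initial = A_i / (epsilon * l) = 1.1930 / (34831.1650 * 1.8340) = 1.8676e-05 mol/L
c_final = A_f / (epsilon * l) = 0.7310 / (34831.1650 * 1.8340) = 1.1443e-05 mol/L
Exhaustion = (c_initial - c_final) / c_initial * 100 = (1.8676e-05 - 1.1443e-05) / 1.8676e-05 * 100 = 38.7259 %


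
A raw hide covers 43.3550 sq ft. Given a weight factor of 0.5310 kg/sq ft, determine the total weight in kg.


Formula: Weight = area * weight_per_sqft
Substituting: Weight = 43.3550 * 0.5310
Result: 23.0215 kg


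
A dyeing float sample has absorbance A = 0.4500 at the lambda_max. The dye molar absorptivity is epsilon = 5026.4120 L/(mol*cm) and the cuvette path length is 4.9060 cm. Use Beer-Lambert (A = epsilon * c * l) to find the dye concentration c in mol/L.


Formula: c = A / (epsilon * l)
Substituting: c = 0.4500 / (5026.4120 * 4.9060)
Result: 1.8248e-05 mol/L


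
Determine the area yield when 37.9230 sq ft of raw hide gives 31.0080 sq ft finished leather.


Formula: Yield = finished / raw * 100
Substituting: Yield = 31.0080 / 37.9230 * 100
Result: 81.7657 %


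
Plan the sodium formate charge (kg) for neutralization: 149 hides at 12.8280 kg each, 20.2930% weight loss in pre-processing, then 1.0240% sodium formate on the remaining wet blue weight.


Total_raw = N * avg_wt = 149 * 12.8280 = 1911.3720 kg
Substrate = Total_raw * (1 - loss/100) = 1911.3720 * (1 - 20.2930/100) = 1523.4973 kg
Neutralizer = Substrate * pct / 100 = 1523.4973 * 1.0240 / 100 = 15.6006 kg


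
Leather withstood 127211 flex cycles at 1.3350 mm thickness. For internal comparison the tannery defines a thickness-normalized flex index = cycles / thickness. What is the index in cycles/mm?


Formula: Index = cycles / thickness
Substituting: Index = 127211 / 1.3350
Result: 95289.1386 cycles/mm


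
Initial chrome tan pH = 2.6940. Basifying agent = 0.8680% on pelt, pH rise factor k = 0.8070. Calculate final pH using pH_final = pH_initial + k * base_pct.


Formula: pH_final = pH_initial + k * base_pct
Substituting: pH_final = 2.6940 + 0.8070 * 0.8680
Result: 3.3945


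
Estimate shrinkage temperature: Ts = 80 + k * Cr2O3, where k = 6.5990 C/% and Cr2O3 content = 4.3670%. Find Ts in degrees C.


Formula: Ts = 80 + k * Cr2O3
Substituting: Ts = 80 + 6.5990 * 4.3670
Result: 108.8178 C


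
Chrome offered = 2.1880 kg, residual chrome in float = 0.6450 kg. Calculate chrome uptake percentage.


Formula: Uptake = (offered - residual) / offered * 100
Substituting: Uptake = (2.1880 - 0.6450) / 2.1880 * 100
Result: 70.5210 %


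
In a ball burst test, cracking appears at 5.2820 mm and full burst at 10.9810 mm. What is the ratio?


Formula: Ratio = crack / burst
Substituting: Ratio = 5.2820 / 10.9810
Result: 0.4810


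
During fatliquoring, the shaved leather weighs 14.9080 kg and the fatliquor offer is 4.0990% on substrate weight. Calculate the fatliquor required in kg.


Formula: Fat = substrate * pct / 100
Substituting: Fat = 14.9080 * 4.0990 / 100
Result: 0.6111 kg


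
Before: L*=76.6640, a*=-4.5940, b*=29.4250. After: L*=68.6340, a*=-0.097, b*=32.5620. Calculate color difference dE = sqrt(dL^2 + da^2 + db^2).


dL = -8.0300, da = 4.4970, db = 3.1370
dE = sqrt((-8.0300)^2 + 4.4970^2 + 3.1370^2) = 9.7234


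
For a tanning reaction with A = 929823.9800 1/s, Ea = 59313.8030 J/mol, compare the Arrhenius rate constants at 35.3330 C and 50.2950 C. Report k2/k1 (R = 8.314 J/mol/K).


T1 = 35.3330 + 273.15 = 308.4830 K; T2 = 50.2950 + 273.15 = 323.4450 K
k1 = A * exp(-Ea/(R*T1)) = 929823.9800 * exp(-59313.8030/(8.314*308.4830)) = 8.4059e-05 1/s
k2 = A * exp(-Ea/(R*T2)) = 929823.9800 * exp(-59313.8030/(8.314*323.4450)) = 2.4501e-04 1/s
k2/k1 = 2.4501e-04 / 8.4059e-05 = 2.9148


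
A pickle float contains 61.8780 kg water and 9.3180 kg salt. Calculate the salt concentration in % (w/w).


Formula: Conc = salt / (water + salt) * 100
Substituting: Conc = 9.3180 / (61.8780 + 9.3180) * 100
Result: 13.0878 %


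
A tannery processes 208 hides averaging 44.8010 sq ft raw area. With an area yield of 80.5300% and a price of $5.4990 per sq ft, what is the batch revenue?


Raw_total = N * avg_area = 208 * 44.8010 = 9318.6080 sq ft
Finished = Raw_total * yield / 100 = 9318.6080 * 80.5300 / 100 = 7504.2750 sq ft
Value = Finished * price = 7504.2750 * 5.4990 = 41266.0083 $


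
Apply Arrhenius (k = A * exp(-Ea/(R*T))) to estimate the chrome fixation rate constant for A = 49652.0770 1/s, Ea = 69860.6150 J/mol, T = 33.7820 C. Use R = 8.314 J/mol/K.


T_K = T_C + 273.15 = 33.7820 + 273.15 = 306.9320 K
exponent = -Ea / (R * T_K) = -69860.6150 / (8.314 * 306.9320) = -27.3766
k = A * exp(exponent) = 49652.0770 * exp(-27.3766) = 6.4034e-08 1/s


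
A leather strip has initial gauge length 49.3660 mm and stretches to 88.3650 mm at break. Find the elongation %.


Formula: Elongation = (Lf - L0) / L0 * 100
Substituting: Elongation = (88.3650 - 49.3660) / 49.3660 * 100
Result: 78.9997 %


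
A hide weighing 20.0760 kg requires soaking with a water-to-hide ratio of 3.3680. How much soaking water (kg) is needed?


Formula: Water = hide_weight * ratio
Substituting: Water = 20.0760 * 3.3680
Result: 67.6160 kg


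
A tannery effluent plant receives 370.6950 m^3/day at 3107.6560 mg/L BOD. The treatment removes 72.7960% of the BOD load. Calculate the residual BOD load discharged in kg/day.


Load_in = volume * conc / 1000 = 370.6950 * 3107.6560 / 1000 = 1151.9925 kg/day
Removed = Load_in * eff / 100 = 1151.9925 * 72.7960 / 100 = 838.6045 kg/day
Load_out = Load_in - Removed = 1151.9925 - 838.6045 = 313.3881 kg/day


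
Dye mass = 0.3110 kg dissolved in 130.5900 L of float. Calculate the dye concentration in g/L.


Formula: Conc = dye_mass(kg) / volume(L) * 1000
Substituting: Conc = 0.3110 / 130.5900 * 1000
Result: 2.3815 g/L


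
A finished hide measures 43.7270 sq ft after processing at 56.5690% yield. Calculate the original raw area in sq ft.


Formula: raw = finished * 100 / yield
Substituting: raw = 43.7270 * 100 / 56.5690
Result: 77.2985 sq ft


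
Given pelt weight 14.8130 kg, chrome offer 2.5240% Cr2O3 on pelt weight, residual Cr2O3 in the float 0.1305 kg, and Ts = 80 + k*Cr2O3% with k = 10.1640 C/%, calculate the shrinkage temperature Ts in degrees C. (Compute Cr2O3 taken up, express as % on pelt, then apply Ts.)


Offered = pelt * offer_pct / 100 = 14.8130 * 2.5240 / 100 = 0.3739 kg
Uptake = offered - residual = 0.3739 - 0.1305 = 0.2434 kg
Cr2O3% on pelt = uptake / pelt * 100 = 0.2434 / 14.8130 * 100 = 1.6430 %
Ts = 80 + k * Cr2O3% = 80 + 10.1640 * 1.6430 = 96.6996 C


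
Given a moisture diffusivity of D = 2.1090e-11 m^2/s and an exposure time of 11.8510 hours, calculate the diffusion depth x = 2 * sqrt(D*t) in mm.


t = 11.8510 hr * 3600 = 42663.6000 s
D * t = 2.1090e-11 * 42663.6000 = 8.9978e-07
x = 2 * sqrt(D*t) = 2 * sqrt(8.9978e-07) = 0.00189713 m = 1.8971 mm


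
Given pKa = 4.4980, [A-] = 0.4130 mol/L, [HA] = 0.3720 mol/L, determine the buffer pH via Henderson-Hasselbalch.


ratio = [A-] / [HA] = 0.4130 / 0.3720 = 1.1102
log10(ratio) = 0.0454071
pH = pKa + log10(ratio) = 4.4980 + 0.0454071 = 4.5434


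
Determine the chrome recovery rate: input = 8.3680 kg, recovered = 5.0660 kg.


Formula: Recovery = recovered / input * 100
Substituting: Recovery = 5.0660 / 8.3680 * 100
Result: 60.5402 %


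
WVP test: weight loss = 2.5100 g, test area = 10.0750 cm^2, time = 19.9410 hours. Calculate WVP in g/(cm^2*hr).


Formula: WVP = loss / (area * time)
Substituting: WVP = 2.5100 / (10.0750 * 19.9410)
Result: 0.0124934 g/(cm^2*hr)


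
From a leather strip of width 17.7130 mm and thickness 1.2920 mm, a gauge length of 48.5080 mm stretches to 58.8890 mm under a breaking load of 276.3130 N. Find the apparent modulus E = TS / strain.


TS = F / (w * t) = 276.3130 / (17.7130 * 1.2920) = 12.0739 N/mm^2
strain = (Lf - L0) / L0 = (58.8890 - 48.5080) / 48.5080 = 0.2140
E = TS / strain = 12.0739 / 0.2140 = 56.4184 N/mm^2


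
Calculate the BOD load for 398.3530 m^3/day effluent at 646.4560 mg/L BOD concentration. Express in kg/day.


Formula: BOD_load = volume * conc / 1000
Substituting: BOD_load = 398.3530 * 646.4560 / 1000
Result: 257.5177 kg/day


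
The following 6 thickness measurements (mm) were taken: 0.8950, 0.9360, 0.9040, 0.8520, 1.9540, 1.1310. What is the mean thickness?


Formula: Average = sum / n
Substituting: Average = 6.6720 / 6
Result: 1.1120 mm


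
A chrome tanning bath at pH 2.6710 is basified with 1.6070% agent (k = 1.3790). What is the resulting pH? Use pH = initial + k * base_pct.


Formula: pH_final = pH_initial + k * base_pct
Substituting: pH_final = 2.6710 + 1.3790 * 1.6070
Result: 4.8871


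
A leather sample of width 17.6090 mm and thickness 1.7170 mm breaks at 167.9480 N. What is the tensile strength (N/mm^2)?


Formula: TS = force / (width * thickness)
Substituting: TS = 167.9480 / (17.6090 * 1.7170)
Result: 5.5548 N/mm^2


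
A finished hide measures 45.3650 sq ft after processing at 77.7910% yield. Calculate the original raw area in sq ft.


Formula: raw = finished * 100 / yield
Substituting: raw = 45.3650 * 100 / 77.7910
Result: 58.3165 sq ft


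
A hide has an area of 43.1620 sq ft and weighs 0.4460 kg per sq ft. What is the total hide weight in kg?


Formula: Weight = area * weight_per_sqft
Substituting: Weight = 43.1620 * 0.4460
Result: 19.2503 kg


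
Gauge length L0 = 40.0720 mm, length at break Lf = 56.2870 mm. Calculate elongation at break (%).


Formula: Elongation = (Lf - L0) / L0 * 100
Substituting: Elongation = (56.2870 - 40.0720) / 40.0720 * 100
Result: 40.4647 %


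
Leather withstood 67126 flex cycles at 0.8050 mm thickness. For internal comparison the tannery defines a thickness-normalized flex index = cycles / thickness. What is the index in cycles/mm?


Formula: Index = cycles / thickness
Substituting: Index = 67126 / 0.8050
Result: 83386.3354 cycles/mm


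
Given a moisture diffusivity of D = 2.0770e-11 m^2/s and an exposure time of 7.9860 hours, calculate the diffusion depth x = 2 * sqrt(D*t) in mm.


t = 7.9860 hr * 3600 = 28749.6000 s
D * t = 2.0770e-11 * 28749.6000 = 5.9713e-07
x = 2 * sqrt(D*t) = 2 * sqrt(5.9713e-07) = 0.00154548 m = 1.5455 mm


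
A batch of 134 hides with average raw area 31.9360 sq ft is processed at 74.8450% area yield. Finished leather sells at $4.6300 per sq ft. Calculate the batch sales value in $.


Raw_total = N * avg_area = 134 * 31.9360 = 4279.4240 sq ft
Finished = Raw_total * yield / 100 = 4279.4240 * 74.8450 / 100 = 3202.9349 sq ft
Value = Finished * price = 3202.9349 * 4.6300 = 14829.5886 $


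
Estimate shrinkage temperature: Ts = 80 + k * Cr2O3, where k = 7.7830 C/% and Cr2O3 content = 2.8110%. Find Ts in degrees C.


Formula: Ts = 80 + k * Cr2O3
Substituting: Ts = 80 + 7.7830 * 2.8110
Result: 101.8780 C


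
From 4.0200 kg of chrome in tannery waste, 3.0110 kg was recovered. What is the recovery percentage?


Formula: Recovery = recovered / input * 100
Substituting: Recovery = 3.0110 / 4.0200 * 100
Result: 74.9005 %


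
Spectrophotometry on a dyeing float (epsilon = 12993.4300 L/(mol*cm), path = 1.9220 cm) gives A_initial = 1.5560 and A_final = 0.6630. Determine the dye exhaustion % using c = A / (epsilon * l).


c_initial = A_i / (epsilon * l) = 1.5560 / (12993.4300 * 1.9220) = 6.2306e-05 mol/L
c_final = A_f / (epsilon * l) = 0.6630 / (12993.4300 * 1.9220) = 2.6548e-05 mol/L
Exhaustion = (c_initial - c_final) / c_initial * 100 = (6.2306e-05 - 2.6548e-05) / 6.2306e-05 * 100 = 57.3907 %


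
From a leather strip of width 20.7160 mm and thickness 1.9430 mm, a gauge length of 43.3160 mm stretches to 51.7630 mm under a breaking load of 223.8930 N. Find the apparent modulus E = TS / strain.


TS = F / (w * t) = 223.8930 / (20.7160 * 1.9430) = 5.5624 N/mm^2
strain = (Lf - L0) / L0 = (51.7630 - 43.3160) / 43.3160 = 0.1950
E = TS / strain = 5.5624 / 0.1950 = 28.5238 N/mm^2


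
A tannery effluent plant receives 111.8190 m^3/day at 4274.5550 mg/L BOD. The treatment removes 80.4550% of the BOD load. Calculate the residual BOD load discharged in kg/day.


Load_in = volume * conc / 1000 = 111.8190 * 4274.5550 / 1000 = 477.9765 kg/day
Removed = Load_in * eff / 100 = 477.9765 * 80.4550 / 100 = 384.5560 kg/day
Load_out = Load_in - Removed = 477.9765 - 384.5560 = 93.4205 kg/day


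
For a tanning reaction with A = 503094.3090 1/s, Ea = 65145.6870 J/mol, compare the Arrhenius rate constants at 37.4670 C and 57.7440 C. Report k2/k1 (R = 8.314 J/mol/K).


T1 = 37.4670 + 273.15 = 310.6170 K; T2 = 57.7440 + 273.15 = 330.8940 K
k1 = A * exp(-Ea/(R*T1)) = 503094.3090 * exp(-65145.6870/(8.314*310.6170)) = 5.5730e-06 1/s
k2 = A * exp(-Ea/(R*T2)) = 503094.3090 * exp(-65145.6870/(8.314*330.8940)) = 2.6148e-05 1/s
k2/k1 = 2.6148e-05 / 5.5730e-06 = 4.6919


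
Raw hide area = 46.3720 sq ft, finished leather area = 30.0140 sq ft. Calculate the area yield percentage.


Formula: Yield = finished / raw * 100
Substituting: Yield = 30.0140 / 46.3720 * 100
Result: 64.7244 %


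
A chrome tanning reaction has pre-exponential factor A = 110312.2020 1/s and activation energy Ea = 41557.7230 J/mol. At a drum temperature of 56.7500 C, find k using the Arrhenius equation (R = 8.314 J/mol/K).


T_K = T_C + 273.15 = 56.7500 + 273.15 = 329.9000 K
exponent = -Ea / (R * T_K) = -41557.7230 / (8.314 * 329.9000) = -15.1516
k = A * exp(exponent) = 110312.2020 * exp(-15.1516) = 0.028997 1/s


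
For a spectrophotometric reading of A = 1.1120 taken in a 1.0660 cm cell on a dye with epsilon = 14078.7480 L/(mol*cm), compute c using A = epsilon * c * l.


Formula: c = A / (epsilon * l)
Substituting: c = 1.1120 / (14078.7480 * 1.0660)
Result: 7.4094e-05 mol/L


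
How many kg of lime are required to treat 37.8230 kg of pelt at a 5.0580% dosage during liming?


Formula: Lime = substrate * pct / 100
Substituting: Lime = 37.8230 * 5.0580 / 100
Result: 1.9131 kg


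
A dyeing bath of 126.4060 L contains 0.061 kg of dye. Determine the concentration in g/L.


Formula: Conc = dye_mass(kg) / volume(L) * 1000
Substituting: Conc = 0.061 / 126.4060 * 1000
Result: 0.4826 g/L


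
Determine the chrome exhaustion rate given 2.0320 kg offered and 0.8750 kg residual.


Formula: Uptake = (offered - residual) / offered * 100
Substituting: Uptake = (2.0320 - 0.8750) / 2.0320 * 100
Result: 56.9390 %


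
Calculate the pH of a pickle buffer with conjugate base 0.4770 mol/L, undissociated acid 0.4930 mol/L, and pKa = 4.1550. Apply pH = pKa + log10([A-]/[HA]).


ratio = [A-] / [HA] = 0.4770 / 0.4930 = 0.9675
log10(ratio) = -0.0143285
pH = pKa + log10(ratio) = 4.1550 - 0.0143285 = 4.1407
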